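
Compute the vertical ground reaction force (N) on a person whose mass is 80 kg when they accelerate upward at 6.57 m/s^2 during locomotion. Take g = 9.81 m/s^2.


GRF = m * (g + a)
GRF = 80 * (9.81 + 6.57)
GRF = 80 * 16.3800
GRF = 1310.4000


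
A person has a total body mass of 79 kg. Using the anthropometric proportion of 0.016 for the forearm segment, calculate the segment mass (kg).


m_segment = body_mass * fraction
m_segment = 79 * 0.016
m_segment = 1.2640


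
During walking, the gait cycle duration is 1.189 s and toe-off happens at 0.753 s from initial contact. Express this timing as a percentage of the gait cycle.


pct = (event_time / cycle_time) * 100
pct = (0.753 / 1.189) * 100
ratio = 0.6333
pct = 63.3305


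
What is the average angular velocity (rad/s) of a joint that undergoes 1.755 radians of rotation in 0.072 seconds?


omega = delta_theta / delta_t
omega = 1.755 / 0.072
omega = 24.3750


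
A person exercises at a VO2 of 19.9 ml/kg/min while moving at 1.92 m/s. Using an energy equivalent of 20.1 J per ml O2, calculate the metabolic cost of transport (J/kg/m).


Power per kg = VO2 * 20.1 / 60
Power per kg = 19.9 * 20.1 / 60 = 6.6665 W/kg
Cost = power_per_kg / speed
Cost = 6.6665 / 1.92
Cost = 3.4721


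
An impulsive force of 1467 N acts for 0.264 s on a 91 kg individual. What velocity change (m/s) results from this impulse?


J = F * dt = 1467 * 0.264 = 387.2880 N*s
delta_v = J / m
delta_v = 387.2880 / 91
delta_v = 4.2559


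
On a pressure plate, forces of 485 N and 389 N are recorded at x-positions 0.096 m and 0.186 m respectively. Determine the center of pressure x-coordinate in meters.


COP_x = (F1*x1 + F2*x2) / (F1 + F2)
COP_x = (485*0.096 + 389*0.186) / (485 + 389)
Numerator = 118.9140
Denominator = 874
COP_x = 0.1361


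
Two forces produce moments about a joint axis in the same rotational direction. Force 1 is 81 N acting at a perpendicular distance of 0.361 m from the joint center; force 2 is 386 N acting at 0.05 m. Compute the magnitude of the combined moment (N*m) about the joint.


M = F1 * d1 + F2 * d2
M = 81 * 0.361 + 386 * 0.05
M = 29.2410 + 19.3000
M = 48.5410


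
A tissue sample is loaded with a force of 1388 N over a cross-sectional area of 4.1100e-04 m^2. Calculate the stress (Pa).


stress = F / A
stress = 1388 / 4.1100e-04
stress = 3.3771e+06


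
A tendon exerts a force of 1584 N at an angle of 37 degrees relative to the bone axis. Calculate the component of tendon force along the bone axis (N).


F_eff = F_tendon * cos(theta)
theta = 37 deg = 0.6458 rad
cos(theta) = 0.7986
F_eff = 1584 * 0.7986
F_eff = 1265.0386


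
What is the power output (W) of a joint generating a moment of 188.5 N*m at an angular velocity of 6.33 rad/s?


P = M * omega
P = 188.5 * 6.33
P = 1193.2050


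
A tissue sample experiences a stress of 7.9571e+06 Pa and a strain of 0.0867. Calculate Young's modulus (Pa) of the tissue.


E = stress / strain
E = 7.9571e+06 / 0.0867
E = 9.1777e+07


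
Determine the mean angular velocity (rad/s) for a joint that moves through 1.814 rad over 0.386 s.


omega = delta_theta / delta_t
omega = 1.814 / 0.386
omega = 4.6995


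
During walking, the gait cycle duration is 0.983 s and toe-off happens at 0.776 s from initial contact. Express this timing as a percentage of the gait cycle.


pct = (event_time / cycle_time) * 100
pct = (0.776 / 0.983) * 100
ratio = 0.7894
pct = 78.9420


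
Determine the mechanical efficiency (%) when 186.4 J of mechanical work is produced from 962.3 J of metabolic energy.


eta = (W_mech / E_meta) * 100
eta = (186.4 / 962.3) * 100
ratio = 0.1937
eta = 19.3703


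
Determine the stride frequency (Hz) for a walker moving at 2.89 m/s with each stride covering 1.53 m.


f = v / stride_length
f = 2.89 / 1.53
f = 1.8889


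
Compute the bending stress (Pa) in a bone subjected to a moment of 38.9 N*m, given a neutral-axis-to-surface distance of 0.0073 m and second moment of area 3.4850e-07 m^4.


sigma = M * c / I
sigma = 38.9 * 0.0073 / 3.4850e-07
M * c = 0.2840
sigma = 814835.0072


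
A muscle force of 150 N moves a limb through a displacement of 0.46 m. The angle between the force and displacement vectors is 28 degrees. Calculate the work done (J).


W = F * d * cos(theta)
theta = 28 deg = 0.4887 rad
cos(theta) = 0.8829
W = 150 * 0.46 * 0.8829
W = 60.9234


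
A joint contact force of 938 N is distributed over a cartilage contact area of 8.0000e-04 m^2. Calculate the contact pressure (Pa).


P = F / A
P = 938 / 8.0000e-04
P = 1.1725e+06


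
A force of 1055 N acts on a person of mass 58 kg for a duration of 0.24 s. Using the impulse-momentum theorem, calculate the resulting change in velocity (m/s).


J = F * dt = 1055 * 0.24 = 253.2000 N*s
delta_v = J / m
delta_v = 253.2000 / 58
delta_v = 4.3655


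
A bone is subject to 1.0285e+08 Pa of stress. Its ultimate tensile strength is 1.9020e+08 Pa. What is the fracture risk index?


FRI = applied / ultimate
FRI = 1.0285e+08 / 1.9020e+08
FRI = 0.5407


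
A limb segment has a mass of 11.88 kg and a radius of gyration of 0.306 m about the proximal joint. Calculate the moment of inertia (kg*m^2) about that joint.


I = m * k^2
I = 11.88 * 0.306^2
k^2 = 0.0936
I = 1.1124


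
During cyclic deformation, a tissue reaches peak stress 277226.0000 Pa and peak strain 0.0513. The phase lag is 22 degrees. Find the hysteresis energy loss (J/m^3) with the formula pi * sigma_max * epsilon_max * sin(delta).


E_loss = pi * sigma_max * epsilon_max * sin(delta)
delta = 22 deg = 0.3840 rad
sin(delta) = 0.3746
E_loss = pi * 277226.0000 * 0.0513 * 0.3746
E_loss = 16736.9614


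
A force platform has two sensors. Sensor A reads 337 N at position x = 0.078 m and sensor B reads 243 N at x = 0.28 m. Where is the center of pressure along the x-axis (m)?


COP_x = (F1*x1 + F2*x2) / (F1 + F2)
COP_x = (337*0.078 + 243*0.28) / (337 + 243)
Numerator = 94.3260
Denominator = 580
COP_x = 0.1626


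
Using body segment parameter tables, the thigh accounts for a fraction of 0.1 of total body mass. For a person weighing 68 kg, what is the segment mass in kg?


m_segment = body_mass * fraction
m_segment = 68 * 0.1
m_segment = 6.8000


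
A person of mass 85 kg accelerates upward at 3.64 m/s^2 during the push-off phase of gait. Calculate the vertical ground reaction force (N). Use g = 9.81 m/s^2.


GRF = m * (g + a)
GRF = 85 * (9.81 + 3.64)
GRF = 85 * 13.4500
GRF = 1143.2500


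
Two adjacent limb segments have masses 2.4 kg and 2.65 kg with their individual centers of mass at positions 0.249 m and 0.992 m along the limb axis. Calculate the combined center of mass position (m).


COM = (m1*x1 + m2*x2) / (m1 + m2)
COM = (2.4*0.249 + 2.65*0.992) / (2.4 + 2.65)
Numerator = 3.2264
Denominator = 5.0500
COM = 0.6389


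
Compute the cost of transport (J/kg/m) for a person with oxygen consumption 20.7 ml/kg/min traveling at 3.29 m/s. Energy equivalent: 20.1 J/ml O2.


Power per kg = VO2 * 20.1 / 60
Power per kg = 20.7 * 20.1 / 60 = 6.9345 W/kg
Cost = power_per_kg / speed
Cost = 6.9345 / 3.29
Cost = 2.1078


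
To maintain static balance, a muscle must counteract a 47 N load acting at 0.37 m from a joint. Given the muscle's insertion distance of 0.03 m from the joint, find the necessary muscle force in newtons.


F_muscle = W * d_load / d_muscle
F_muscle = 47 * 0.37 / 0.03
Numerator = 17.3900
F_muscle = 579.6667


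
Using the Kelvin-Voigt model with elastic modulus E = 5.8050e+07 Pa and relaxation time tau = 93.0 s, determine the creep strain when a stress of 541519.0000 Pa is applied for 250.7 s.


epsilon(t) = (sigma/E) * (1 - exp(-t/tau))
sigma/E = 541519.0000 / 5.8050e+07 = 0.0093
exp(-t/tau) = exp(-250.7 / 93.0) = 0.0675
epsilon = 0.0093 * (1 - 0.0675)
epsilon = 0.0087


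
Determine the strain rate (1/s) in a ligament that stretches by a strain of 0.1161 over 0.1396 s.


strain_rate = delta_strain / delta_t
strain_rate = 0.1161 / 0.1396
strain_rate = 0.8317


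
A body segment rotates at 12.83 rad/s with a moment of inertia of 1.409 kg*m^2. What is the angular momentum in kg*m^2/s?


L = I * omega
L = 1.409 * 12.83
L = 18.0775


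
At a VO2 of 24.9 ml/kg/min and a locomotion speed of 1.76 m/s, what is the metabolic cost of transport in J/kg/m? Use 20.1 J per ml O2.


Power per kg = VO2 * 20.1 / 60
Power per kg = 24.9 * 20.1 / 60 = 8.3415 W/kg
Cost = power_per_kg / speed
Cost = 8.3415 / 1.76
Cost = 4.7395


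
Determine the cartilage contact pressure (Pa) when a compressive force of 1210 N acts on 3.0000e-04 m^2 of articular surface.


P = F / A
P = 1210 / 3.0000e-04
P = 4.0333e+06


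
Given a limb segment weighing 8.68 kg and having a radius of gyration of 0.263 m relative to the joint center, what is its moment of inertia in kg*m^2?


I = m * k^2
I = 8.68 * 0.263^2
k^2 = 0.0692
I = 0.6004


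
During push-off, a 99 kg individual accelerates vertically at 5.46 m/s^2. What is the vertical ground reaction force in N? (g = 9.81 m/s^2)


GRF = m * (g + a)
GRF = 99 * (9.81 + 5.46)
GRF = 99 * 15.2700
GRF = 1511.7300


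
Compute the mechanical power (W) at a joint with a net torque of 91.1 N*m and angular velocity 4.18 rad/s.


P = M * omega
P = 91.1 * 4.18
P = 380.7980


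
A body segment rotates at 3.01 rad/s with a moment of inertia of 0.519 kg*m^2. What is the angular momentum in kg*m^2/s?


L = I * omega
L = 0.519 * 3.01
L = 1.5622


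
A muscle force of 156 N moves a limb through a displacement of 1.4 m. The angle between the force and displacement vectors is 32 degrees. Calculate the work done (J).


W = F * d * cos(theta)
theta = 32 deg = 0.5585 rad
cos(theta) = 0.8480
W = 156 * 1.4 * 0.8480
W = 185.2137


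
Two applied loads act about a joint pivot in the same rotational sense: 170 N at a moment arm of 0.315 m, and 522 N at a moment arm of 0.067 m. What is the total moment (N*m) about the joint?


M = F1 * d1 + F2 * d2
M = 170 * 0.315 + 522 * 0.067
M = 53.5500 + 34.9740
M = 88.5240


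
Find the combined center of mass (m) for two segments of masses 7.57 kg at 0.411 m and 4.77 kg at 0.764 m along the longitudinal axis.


COM = (m1*x1 + m2*x2) / (m1 + m2)
COM = (7.57*0.411 + 4.77*0.764) / (7.57 + 4.77)
Numerator = 6.7555
Denominator = 12.3400
COM = 0.5475


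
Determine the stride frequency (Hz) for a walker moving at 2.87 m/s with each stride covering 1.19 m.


f = v / stride_length
f = 2.87 / 1.19
f = 2.4118


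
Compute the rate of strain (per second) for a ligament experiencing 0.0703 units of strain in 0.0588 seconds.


strain_rate = delta_strain / delta_t
strain_rate = 0.0703 / 0.0588
strain_rate = 1.1956


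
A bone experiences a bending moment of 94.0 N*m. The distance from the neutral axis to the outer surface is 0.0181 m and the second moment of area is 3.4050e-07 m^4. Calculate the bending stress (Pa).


sigma = M * c / I
sigma = 94.0 * 0.0181 / 3.4050e-07
M * c = 1.7014
sigma = 4.9968e+06


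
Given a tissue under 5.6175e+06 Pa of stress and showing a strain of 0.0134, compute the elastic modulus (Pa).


E = stress / strain
E = 5.6175e+06 / 0.0134
E = 4.1922e+08


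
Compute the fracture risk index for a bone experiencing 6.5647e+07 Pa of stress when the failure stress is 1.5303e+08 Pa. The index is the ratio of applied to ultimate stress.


FRI = applied / ultimate
FRI = 6.5647e+07 / 1.5303e+08
FRI = 0.4290


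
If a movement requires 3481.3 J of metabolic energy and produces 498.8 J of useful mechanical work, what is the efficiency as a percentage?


eta = (W_mech / E_meta) * 100
eta = (498.8 / 3481.3) * 100
ratio = 0.1433
eta = 14.3280


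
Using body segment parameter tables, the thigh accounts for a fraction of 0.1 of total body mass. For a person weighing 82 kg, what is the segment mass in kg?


m_segment = body_mass * fraction
m_segment = 82 * 0.1
m_segment = 8.2000


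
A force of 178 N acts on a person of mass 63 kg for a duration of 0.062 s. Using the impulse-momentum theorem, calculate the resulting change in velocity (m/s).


J = F * dt = 178 * 0.062 = 11.0360 N*s
delta_v = J / m
delta_v = 11.0360 / 63
delta_v = 0.1752


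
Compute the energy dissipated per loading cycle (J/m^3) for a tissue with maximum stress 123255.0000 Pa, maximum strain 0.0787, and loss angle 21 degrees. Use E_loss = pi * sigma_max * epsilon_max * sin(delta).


E_loss = pi * sigma_max * epsilon_max * sin(delta)
delta = 21 deg = 0.3665 rad
sin(delta) = 0.3584
E_loss = pi * 123255.0000 * 0.0787 * 0.3584
E_loss = 10920.8970


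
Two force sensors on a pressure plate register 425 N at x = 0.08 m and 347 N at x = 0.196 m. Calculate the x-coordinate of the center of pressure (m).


COP_x = (F1*x1 + F2*x2) / (F1 + F2)
COP_x = (425*0.08 + 347*0.196) / (425 + 347)
Numerator = 102.0120
Denominator = 772
COP_x = 0.1321


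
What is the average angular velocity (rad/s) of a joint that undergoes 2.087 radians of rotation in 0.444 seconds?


omega = delta_theta / delta_t
omega = 2.087 / 0.444
omega = 4.7005


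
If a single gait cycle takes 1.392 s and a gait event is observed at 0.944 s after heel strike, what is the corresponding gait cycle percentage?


pct = (event_time / cycle_time) * 100
pct = (0.944 / 1.392) * 100
ratio = 0.6782
pct = 67.8161


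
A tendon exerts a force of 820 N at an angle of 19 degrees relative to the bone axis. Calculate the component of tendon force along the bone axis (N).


F_eff = F_tendon * cos(theta)
theta = 19 deg = 0.3316 rad
cos(theta) = 0.9455
F_eff = 820 * 0.9455
F_eff = 775.3252


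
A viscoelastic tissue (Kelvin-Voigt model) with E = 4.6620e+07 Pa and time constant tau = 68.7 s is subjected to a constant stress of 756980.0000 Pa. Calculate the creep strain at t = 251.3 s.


epsilon(t) = (sigma/E) * (1 - exp(-t/tau))
sigma/E = 756980.0000 / 4.6620e+07 = 0.0162
exp(-t/tau) = exp(-251.3 / 68.7) = 0.0258
epsilon = 0.0162 * (1 - 0.0258)
epsilon = 0.0158


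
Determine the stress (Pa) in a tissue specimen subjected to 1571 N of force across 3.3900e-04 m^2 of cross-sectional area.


stress = F / A
stress = 1571 / 3.3900e-04
stress = 4.6342e+06


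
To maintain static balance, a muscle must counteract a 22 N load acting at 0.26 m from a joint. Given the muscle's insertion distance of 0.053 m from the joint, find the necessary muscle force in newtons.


F_muscle = W * d_load / d_muscle
F_muscle = 22 * 0.26 / 0.053
Numerator = 5.7200
F_muscle = 107.9245


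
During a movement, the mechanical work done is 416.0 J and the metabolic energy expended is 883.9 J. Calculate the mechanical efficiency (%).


eta = (W_mech / E_meta) * 100
eta = (416.0 / 883.9) * 100
ratio = 0.4706
eta = 47.0641


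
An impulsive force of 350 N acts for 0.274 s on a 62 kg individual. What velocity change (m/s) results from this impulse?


J = F * dt = 350 * 0.274 = 95.9000 N*s
delta_v = J / m
delta_v = 95.9000 / 62
delta_v = 1.5468


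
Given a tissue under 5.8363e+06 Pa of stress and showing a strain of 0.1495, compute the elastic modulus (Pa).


E = stress / strain
E = 5.8363e+06 / 0.1495
E = 3.9039e+07


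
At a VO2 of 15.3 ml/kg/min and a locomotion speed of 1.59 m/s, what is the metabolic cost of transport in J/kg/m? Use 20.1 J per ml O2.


Power per kg = VO2 * 20.1 / 60
Power per kg = 15.3 * 20.1 / 60 = 5.1255 W/kg
Cost = power_per_kg / speed
Cost = 5.1255 / 1.59
Cost = 3.2236


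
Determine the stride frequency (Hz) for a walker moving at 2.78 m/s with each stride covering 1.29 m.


f = v / stride_length
f = 2.78 / 1.29
f = 2.1550


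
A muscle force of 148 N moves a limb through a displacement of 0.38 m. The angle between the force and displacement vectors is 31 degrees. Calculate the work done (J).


W = F * d * cos(theta)
theta = 31 deg = 0.5411 rad
cos(theta) = 0.8572
W = 148 * 0.38 * 0.8572
W = 48.2071


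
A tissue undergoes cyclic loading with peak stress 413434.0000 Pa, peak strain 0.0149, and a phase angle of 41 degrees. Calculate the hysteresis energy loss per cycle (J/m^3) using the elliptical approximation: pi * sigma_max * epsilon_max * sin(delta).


E_loss = pi * sigma_max * epsilon_max * sin(delta)
delta = 41 deg = 0.7156 rad
sin(delta) = 0.6561
E_loss = pi * 413434.0000 * 0.0149 * 0.6561
E_loss = 12696.5360


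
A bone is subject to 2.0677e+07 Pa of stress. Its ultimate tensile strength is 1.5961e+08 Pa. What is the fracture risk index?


FRI = applied / ultimate
FRI = 2.0677e+07 / 1.5961e+08
FRI = 0.1295


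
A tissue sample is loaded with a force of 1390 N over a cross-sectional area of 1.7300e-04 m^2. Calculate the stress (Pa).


stress = F / A
stress = 1390 / 1.7300e-04
stress = 8.0347e+06


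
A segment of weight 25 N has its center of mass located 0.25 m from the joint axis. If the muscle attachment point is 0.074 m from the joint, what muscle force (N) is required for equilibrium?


F_muscle = W * d_load / d_muscle
F_muscle = 25 * 0.25 / 0.074
Numerator = 6.2500
F_muscle = 84.4595


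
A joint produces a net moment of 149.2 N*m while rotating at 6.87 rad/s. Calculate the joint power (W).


P = M * omega
P = 149.2 * 6.87
P = 1025.0040


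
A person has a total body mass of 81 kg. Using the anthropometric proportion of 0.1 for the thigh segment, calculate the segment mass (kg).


m_segment = body_mass * fraction
m_segment = 81 * 0.1
m_segment = 8.1000


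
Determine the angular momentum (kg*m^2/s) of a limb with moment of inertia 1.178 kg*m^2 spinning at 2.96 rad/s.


L = I * omega
L = 1.178 * 2.96
L = 3.4869


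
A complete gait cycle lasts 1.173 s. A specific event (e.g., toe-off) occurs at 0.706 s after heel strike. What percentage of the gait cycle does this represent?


pct = (event_time / cycle_time) * 100
pct = (0.706 / 1.173) * 100
ratio = 0.6019
pct = 60.1876


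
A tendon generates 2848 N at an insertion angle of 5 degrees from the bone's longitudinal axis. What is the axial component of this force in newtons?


F_eff = F_tendon * cos(theta)
theta = 5 deg = 0.0873 rad
cos(theta) = 0.9962
F_eff = 2848 * 0.9962
F_eff = 2837.1625


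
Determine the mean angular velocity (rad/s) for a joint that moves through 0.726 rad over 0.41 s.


omega = delta_theta / delta_t
omega = 0.726 / 0.41
omega = 1.7707


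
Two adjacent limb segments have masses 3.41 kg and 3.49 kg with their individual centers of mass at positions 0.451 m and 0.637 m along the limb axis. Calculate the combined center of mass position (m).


COM = (m1*x1 + m2*x2) / (m1 + m2)
COM = (3.41*0.451 + 3.49*0.637) / (3.41 + 3.49)
Numerator = 3.7610
Denominator = 6.9000
COM = 0.5451


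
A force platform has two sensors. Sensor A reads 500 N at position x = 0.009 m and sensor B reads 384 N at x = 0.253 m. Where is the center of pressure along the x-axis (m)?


COP_x = (F1*x1 + F2*x2) / (F1 + F2)
COP_x = (500*0.009 + 384*0.253) / (500 + 384)
Numerator = 101.6520
Denominator = 884
COP_x = 0.1150


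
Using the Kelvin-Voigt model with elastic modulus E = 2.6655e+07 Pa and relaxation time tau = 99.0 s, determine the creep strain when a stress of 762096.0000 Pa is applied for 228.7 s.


epsilon(t) = (sigma/E) * (1 - exp(-t/tau))
sigma/E = 762096.0000 / 2.6655e+07 = 0.0286
exp(-t/tau) = exp(-228.7 / 99.0) = 0.0993
epsilon = 0.0286 * (1 - 0.0993)
epsilon = 0.0258


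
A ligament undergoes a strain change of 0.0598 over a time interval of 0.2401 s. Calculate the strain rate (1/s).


strain_rate = delta_strain / delta_t
strain_rate = 0.0598 / 0.2401
strain_rate = 0.2491


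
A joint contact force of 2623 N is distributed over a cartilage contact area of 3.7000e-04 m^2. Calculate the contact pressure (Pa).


P = F / A
P = 2623 / 3.7000e-04
P = 7.0892e+06


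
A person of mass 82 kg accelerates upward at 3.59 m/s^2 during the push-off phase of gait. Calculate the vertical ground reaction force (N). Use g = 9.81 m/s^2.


GRF = m * (g + a)
GRF = 82 * (9.81 + 3.59)
GRF = 82 * 13.4000
GRF = 1098.8000


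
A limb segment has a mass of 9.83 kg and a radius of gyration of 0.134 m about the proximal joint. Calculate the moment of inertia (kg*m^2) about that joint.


I = m * k^2
I = 9.83 * 0.134^2
k^2 = 0.0180
I = 0.1765


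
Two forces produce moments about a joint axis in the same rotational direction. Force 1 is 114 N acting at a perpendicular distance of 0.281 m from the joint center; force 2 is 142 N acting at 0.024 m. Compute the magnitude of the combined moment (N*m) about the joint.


M = F1 * d1 + F2 * d2
M = 114 * 0.281 + 142 * 0.024
M = 32.0340 + 3.4080
M = 35.4420


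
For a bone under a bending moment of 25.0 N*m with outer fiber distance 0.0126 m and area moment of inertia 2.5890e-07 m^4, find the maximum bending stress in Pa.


sigma = M * c / I
sigma = 25.0 * 0.0126 / 2.5890e-07
M * c = 0.3150
sigma = 1.2167e+06


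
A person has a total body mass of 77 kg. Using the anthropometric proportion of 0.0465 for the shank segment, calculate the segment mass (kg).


m_segment = body_mass * fraction
m_segment = 77 * 0.0465
m_segment = 3.5805


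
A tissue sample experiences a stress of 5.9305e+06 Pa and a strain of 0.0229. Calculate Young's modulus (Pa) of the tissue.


E = stress / strain
E = 5.9305e+06 / 0.0229
E = 2.5897e+08


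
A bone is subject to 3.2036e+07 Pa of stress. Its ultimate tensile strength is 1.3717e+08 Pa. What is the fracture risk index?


FRI = applied / ultimate
FRI = 3.2036e+07 / 1.3717e+08
FRI = 0.2335


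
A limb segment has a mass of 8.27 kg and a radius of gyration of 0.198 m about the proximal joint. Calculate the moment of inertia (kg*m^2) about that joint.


I = m * k^2
I = 8.27 * 0.198^2
k^2 = 0.0392
I = 0.3242


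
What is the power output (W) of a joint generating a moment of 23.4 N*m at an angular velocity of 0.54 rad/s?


P = M * omega
P = 23.4 * 0.54
P = 12.6360


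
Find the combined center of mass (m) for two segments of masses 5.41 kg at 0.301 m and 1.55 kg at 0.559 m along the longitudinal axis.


COM = (m1*x1 + m2*x2) / (m1 + m2)
COM = (5.41*0.301 + 1.55*0.559) / (5.41 + 1.55)
Numerator = 2.4949
Denominator = 6.9600
COM = 0.3585


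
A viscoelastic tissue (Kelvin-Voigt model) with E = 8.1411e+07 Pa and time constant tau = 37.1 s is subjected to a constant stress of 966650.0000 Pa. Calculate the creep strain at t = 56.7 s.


epsilon(t) = (sigma/E) * (1 - exp(-t/tau))
sigma/E = 966650.0000 / 8.1411e+07 = 0.0119
exp(-t/tau) = exp(-56.7 / 37.1) = 0.2169
epsilon = 0.0119 * (1 - 0.2169)
epsilon = 0.0093


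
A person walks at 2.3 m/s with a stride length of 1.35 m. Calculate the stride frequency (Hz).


f = v / stride_length
f = 2.3 / 1.35
f = 1.7037


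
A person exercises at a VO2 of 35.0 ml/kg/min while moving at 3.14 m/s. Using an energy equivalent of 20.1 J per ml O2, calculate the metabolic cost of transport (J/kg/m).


Power per kg = VO2 * 20.1 / 60
Power per kg = 35.0 * 20.1 / 60 = 11.7250 W/kg
Cost = power_per_kg / speed
Cost = 11.7250 / 3.14
Cost = 3.7341


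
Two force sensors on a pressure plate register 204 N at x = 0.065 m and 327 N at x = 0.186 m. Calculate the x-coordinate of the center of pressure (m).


COP_x = (F1*x1 + F2*x2) / (F1 + F2)
COP_x = (204*0.065 + 327*0.186) / (204 + 327)
Numerator = 74.0820
Denominator = 531
COP_x = 0.1395


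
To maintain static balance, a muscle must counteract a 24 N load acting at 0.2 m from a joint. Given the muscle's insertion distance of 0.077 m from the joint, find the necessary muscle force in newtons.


F_muscle = W * d_load / d_muscle
F_muscle = 24 * 0.2 / 0.077
Numerator = 4.8000
F_muscle = 62.3377


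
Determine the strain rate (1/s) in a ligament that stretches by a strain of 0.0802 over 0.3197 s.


strain_rate = delta_strain / delta_t
strain_rate = 0.0802 / 0.3197
strain_rate = 0.2509


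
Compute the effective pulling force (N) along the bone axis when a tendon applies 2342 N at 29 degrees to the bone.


F_eff = F_tendon * cos(theta)
theta = 29 deg = 0.5061 rad
cos(theta) = 0.8746
F_eff = 2342 * 0.8746
F_eff = 2048.3594


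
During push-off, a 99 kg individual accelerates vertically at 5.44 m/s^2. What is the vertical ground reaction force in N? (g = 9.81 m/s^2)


GRF = m * (g + a)
GRF = 99 * (9.81 + 5.44)
GRF = 99 * 15.2500
GRF = 1509.7500


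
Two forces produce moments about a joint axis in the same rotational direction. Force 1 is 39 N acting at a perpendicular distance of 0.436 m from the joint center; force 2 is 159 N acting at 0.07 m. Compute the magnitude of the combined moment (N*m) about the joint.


M = F1 * d1 + F2 * d2
M = 39 * 0.436 + 159 * 0.07
M = 17.0040 + 11.1300
M = 28.1340


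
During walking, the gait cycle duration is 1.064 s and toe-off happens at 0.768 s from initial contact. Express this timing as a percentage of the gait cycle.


pct = (event_time / cycle_time) * 100
pct = (0.768 / 1.064) * 100
ratio = 0.7218
pct = 72.1805


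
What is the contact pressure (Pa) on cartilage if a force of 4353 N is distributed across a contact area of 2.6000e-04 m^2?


P = F / A
P = 4353 / 2.6000e-04
P = 1.6742e+07


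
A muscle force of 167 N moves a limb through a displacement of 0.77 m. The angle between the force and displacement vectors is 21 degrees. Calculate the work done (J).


W = F * d * cos(theta)
theta = 21 deg = 0.3665 rad
cos(theta) = 0.9336
W = 167 * 0.77 * 0.9336
W = 120.0491


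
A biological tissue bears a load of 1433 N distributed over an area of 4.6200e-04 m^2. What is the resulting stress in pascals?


stress = F / A
stress = 1433 / 4.6200e-04
stress = 3.1017e+06


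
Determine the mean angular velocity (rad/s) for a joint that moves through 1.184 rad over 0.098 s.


omega = delta_theta / delta_t
omega = 1.184 / 0.098
omega = 12.0816


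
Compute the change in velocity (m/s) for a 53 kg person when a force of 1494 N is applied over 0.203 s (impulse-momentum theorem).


J = F * dt = 1494 * 0.203 = 303.2820 N*s
delta_v = J / m
delta_v = 303.2820 / 53
delta_v = 5.7223


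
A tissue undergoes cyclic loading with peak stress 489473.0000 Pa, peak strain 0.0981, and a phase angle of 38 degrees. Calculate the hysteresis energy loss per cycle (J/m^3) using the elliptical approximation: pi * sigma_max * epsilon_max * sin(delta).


E_loss = pi * sigma_max * epsilon_max * sin(delta)
delta = 38 deg = 0.6632 rad
sin(delta) = 0.6157
E_loss = pi * 489473.0000 * 0.0981 * 0.6157
E_loss = 92873.0267


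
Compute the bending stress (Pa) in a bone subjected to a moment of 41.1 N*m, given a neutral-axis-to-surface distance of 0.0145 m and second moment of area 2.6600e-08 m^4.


sigma = M * c / I
sigma = 41.1 * 0.0145 / 2.6600e-08
M * c = 0.5960
sigma = 2.2404e+07


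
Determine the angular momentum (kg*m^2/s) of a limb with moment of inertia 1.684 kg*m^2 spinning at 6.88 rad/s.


L = I * omega
L = 1.684 * 6.88
L = 11.5859


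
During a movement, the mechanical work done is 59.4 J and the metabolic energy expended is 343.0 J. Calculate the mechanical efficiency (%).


eta = (W_mech / E_meta) * 100
eta = (59.4 / 343.0) * 100
ratio = 0.1732
eta = 17.3178


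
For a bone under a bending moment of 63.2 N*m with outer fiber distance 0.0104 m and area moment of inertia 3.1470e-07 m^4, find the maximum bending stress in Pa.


sigma = M * c / I
sigma = 63.2 * 0.0104 / 3.1470e-07
M * c = 0.6573
sigma = 2.0886e+06


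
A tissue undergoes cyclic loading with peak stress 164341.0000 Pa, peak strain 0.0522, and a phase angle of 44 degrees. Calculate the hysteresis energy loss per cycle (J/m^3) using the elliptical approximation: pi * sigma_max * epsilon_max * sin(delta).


E_loss = pi * sigma_max * epsilon_max * sin(delta)
delta = 44 deg = 0.7679 rad
sin(delta) = 0.6947
E_loss = pi * 164341.0000 * 0.0522 * 0.6947
E_loss = 18721.3677


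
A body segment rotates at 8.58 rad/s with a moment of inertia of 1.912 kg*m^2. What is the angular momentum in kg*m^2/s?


L = I * omega
L = 1.912 * 8.58
L = 16.4050


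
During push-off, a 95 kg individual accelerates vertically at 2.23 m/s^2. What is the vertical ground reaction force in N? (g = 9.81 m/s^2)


GRF = m * (g + a)
GRF = 95 * (9.81 + 2.23)
GRF = 95 * 12.0400
GRF = 1143.8000


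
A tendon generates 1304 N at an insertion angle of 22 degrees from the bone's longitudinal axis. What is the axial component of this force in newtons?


F_eff = F_tendon * cos(theta)
theta = 22 deg = 0.3840 rad
cos(theta) = 0.9272
F_eff = 1304 * 0.9272
F_eff = 1209.0477


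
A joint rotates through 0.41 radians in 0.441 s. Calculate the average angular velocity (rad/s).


omega = delta_theta / delta_t
omega = 0.41 / 0.441
omega = 0.9297


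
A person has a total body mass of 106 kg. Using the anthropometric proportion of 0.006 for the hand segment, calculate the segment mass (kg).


m_segment = body_mass * fraction
m_segment = 106 * 0.006
m_segment = 0.6360


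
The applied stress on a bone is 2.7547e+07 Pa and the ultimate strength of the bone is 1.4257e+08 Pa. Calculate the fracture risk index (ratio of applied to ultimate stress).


FRI = applied / ultimate
FRI = 2.7547e+07 / 1.4257e+08
FRI = 0.1932


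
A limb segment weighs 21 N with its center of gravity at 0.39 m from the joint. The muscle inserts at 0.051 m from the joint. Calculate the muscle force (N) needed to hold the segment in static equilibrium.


F_muscle = W * d_load / d_muscle
F_muscle = 21 * 0.39 / 0.051
Numerator = 8.1900
F_muscle = 160.5882


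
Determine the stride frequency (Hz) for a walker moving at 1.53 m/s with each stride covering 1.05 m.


f = v / stride_length
f = 1.53 / 1.05
f = 1.4571


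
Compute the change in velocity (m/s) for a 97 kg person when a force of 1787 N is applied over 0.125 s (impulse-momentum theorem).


J = F * dt = 1787 * 0.125 = 223.3750 N*s
delta_v = J / m
delta_v = 223.3750 / 97
delta_v = 2.3028


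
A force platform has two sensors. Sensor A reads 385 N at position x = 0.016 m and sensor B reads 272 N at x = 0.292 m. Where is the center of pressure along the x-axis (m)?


COP_x = (F1*x1 + F2*x2) / (F1 + F2)
COP_x = (385*0.016 + 272*0.292) / (385 + 272)
Numerator = 85.5840
Denominator = 657
COP_x = 0.1303


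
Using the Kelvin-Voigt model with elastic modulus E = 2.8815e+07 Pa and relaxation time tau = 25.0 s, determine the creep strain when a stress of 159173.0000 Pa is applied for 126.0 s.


epsilon(t) = (sigma/E) * (1 - exp(-t/tau))
sigma/E = 159173.0000 / 2.8815e+07 = 0.0055
exp(-t/tau) = exp(-126.0 / 25.0) = 0.0065
epsilon = 0.0055 * (1 - 0.0065)
epsilon = 0.0055


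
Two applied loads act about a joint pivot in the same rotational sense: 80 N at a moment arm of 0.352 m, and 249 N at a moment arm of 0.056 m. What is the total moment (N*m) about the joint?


M = F1 * d1 + F2 * d2
M = 80 * 0.352 + 249 * 0.056
M = 28.1600 + 13.9440
M = 42.1040


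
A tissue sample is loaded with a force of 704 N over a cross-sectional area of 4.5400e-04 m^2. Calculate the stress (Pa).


stress = F / A
stress = 704 / 4.5400e-04
stress = 1.5507e+06


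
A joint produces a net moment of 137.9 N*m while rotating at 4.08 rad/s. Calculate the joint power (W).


P = M * omega
P = 137.9 * 4.08
P = 562.6320


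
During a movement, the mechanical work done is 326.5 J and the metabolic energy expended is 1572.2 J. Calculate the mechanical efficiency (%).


eta = (W_mech / E_meta) * 100
eta = (326.5 / 1572.2) * 100
ratio = 0.2077
eta = 20.7671


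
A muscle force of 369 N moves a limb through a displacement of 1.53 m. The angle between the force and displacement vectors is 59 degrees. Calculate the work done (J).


W = F * d * cos(theta)
theta = 59 deg = 1.0297 rad
cos(theta) = 0.5150
W = 369 * 1.53 * 0.5150
W = 290.7750


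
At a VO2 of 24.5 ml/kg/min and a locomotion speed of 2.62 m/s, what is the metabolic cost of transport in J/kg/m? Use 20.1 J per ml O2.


Power per kg = VO2 * 20.1 / 60
Power per kg = 24.5 * 20.1 / 60 = 8.2075 W/kg
Cost = power_per_kg / speed
Cost = 8.2075 / 2.62
Cost = 3.1326


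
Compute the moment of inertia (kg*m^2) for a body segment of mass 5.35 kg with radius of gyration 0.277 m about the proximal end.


I = m * k^2
I = 5.35 * 0.277^2
k^2 = 0.0767
I = 0.4105


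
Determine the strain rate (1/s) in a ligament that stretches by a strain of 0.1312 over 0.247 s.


strain_rate = delta_strain / delta_t
strain_rate = 0.1312 / 0.247
strain_rate = 0.5312


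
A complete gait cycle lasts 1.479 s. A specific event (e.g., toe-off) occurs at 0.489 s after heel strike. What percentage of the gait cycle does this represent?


pct = (event_time / cycle_time) * 100
pct = (0.489 / 1.479) * 100
ratio = 0.3306
pct = 33.0629


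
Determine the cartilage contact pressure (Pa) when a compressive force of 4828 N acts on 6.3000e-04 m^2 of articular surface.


P = F / A
P = 4828 / 6.3000e-04
P = 7.6635e+06


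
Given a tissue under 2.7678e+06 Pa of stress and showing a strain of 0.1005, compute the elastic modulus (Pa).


E = stress / strain
E = 2.7678e+06 / 0.1005
E = 2.7540e+07


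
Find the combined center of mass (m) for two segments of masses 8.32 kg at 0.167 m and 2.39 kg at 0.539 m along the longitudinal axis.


COM = (m1*x1 + m2*x2) / (m1 + m2)
COM = (8.32*0.167 + 2.39*0.539) / (8.32 + 2.39)
Numerator = 2.6777
Denominator = 10.7100
COM = 0.2500


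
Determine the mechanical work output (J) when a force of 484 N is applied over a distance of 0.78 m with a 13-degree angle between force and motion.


W = F * d * cos(theta)
theta = 13 deg = 0.2269 rad
cos(theta) = 0.9744
W = 484 * 0.78 * 0.9744
W = 367.8442


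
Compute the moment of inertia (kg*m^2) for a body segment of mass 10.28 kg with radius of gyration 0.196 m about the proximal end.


I = m * k^2
I = 10.28 * 0.196^2
k^2 = 0.0384
I = 0.3949


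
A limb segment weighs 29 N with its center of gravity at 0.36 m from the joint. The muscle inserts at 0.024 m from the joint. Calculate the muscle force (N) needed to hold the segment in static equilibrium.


F_muscle = W * d_load / d_muscle
F_muscle = 29 * 0.36 / 0.024
Numerator = 10.4400
F_muscle = 435.0000


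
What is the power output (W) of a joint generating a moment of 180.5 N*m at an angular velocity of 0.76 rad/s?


P = M * omega
P = 180.5 * 0.76
P = 137.1800


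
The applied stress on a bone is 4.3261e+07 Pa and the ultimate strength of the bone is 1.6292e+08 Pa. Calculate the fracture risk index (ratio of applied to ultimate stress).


FRI = applied / ultimate
FRI = 4.3261e+07 / 1.6292e+08
FRI = 0.2655


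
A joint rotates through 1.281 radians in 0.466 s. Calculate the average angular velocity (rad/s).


omega = delta_theta / delta_t
omega = 1.281 / 0.466
omega = 2.7489


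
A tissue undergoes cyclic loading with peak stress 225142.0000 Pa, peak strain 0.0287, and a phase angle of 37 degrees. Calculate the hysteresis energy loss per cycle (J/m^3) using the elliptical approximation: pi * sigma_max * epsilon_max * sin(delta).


E_loss = pi * sigma_max * epsilon_max * sin(delta)
delta = 37 deg = 0.6458 rad
sin(delta) = 0.6018
E_loss = pi * 225142.0000 * 0.0287 * 0.6018
E_loss = 12216.6270


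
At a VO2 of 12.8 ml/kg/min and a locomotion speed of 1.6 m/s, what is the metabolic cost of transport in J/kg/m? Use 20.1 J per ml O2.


Power per kg = VO2 * 20.1 / 60
Power per kg = 12.8 * 20.1 / 60 = 4.2880 W/kg
Cost = power_per_kg / speed
Cost = 4.2880 / 1.6
Cost = 2.6800


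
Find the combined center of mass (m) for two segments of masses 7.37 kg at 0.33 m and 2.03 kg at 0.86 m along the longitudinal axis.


COM = (m1*x1 + m2*x2) / (m1 + m2)
COM = (7.37*0.33 + 2.03*0.86) / (7.37 + 2.03)
Numerator = 4.1779
Denominator = 9.4000
COM = 0.4445


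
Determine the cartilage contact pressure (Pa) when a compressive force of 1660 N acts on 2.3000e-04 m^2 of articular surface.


P = F / A
P = 1660 / 2.3000e-04
P = 7.2174e+06


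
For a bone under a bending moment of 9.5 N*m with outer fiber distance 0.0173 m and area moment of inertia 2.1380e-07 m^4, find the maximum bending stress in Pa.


sigma = M * c / I
sigma = 9.5 * 0.0173 / 2.1380e-07
M * c = 0.1643
sigma = 768709.0739


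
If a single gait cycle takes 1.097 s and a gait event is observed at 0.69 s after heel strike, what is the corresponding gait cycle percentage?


pct = (event_time / cycle_time) * 100
pct = (0.69 / 1.097) * 100
ratio = 0.6290
pct = 62.8988


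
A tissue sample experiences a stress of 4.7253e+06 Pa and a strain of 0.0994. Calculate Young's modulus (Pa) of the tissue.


E = stress / strain
E = 4.7253e+06 / 0.0994
E = 4.7538e+07


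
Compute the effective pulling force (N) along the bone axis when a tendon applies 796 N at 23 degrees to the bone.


F_eff = F_tendon * cos(theta)
theta = 23 deg = 0.4014 rad
cos(theta) = 0.9205
F_eff = 796 * 0.9205
F_eff = 732.7219


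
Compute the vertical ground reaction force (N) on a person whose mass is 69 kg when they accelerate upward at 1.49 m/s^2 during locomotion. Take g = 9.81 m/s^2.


GRF = m * (g + a)
GRF = 69 * (9.81 + 1.49)
GRF = 69 * 11.3000
GRF = 779.7000


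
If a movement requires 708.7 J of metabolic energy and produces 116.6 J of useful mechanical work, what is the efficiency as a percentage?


eta = (W_mech / E_meta) * 100
eta = (116.6 / 708.7) * 100
ratio = 0.1645
eta = 16.4527


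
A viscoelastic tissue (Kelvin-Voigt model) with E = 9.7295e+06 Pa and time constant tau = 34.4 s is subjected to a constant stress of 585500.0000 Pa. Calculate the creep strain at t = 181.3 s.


epsilon(t) = (sigma/E) * (1 - exp(-t/tau))
sigma/E = 585500.0000 / 9.7295e+06 = 0.0602
exp(-t/tau) = exp(-181.3 / 34.4) = 0.0051
epsilon = 0.0602 * (1 - 0.0051)
epsilon = 0.0599


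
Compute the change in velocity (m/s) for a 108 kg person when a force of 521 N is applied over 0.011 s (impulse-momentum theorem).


J = F * dt = 521 * 0.011 = 5.7310 N*s
delta_v = J / m
delta_v = 5.7310 / 108
delta_v = 0.0531


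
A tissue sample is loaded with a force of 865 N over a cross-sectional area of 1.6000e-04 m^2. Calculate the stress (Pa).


stress = F / A
stress = 865 / 1.6000e-04
stress = 5.4062e+06


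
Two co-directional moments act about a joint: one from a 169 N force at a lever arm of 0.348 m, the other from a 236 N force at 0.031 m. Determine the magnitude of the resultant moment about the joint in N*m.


M = F1 * d1 + F2 * d2
M = 169 * 0.348 + 236 * 0.031
M = 58.8120 + 7.3160
M = 66.1280


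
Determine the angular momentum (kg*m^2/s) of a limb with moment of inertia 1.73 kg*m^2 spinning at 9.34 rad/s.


L = I * omega
L = 1.73 * 9.34
L = 16.1582


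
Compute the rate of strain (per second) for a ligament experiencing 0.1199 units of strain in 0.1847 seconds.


strain_rate = delta_strain / delta_t
strain_rate = 0.1199 / 0.1847
strain_rate = 0.6492


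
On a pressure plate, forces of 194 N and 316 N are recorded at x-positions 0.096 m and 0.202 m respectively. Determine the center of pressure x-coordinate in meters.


COP_x = (F1*x1 + F2*x2) / (F1 + F2)
COP_x = (194*0.096 + 316*0.202) / (194 + 316)
Numerator = 82.4560
Denominator = 510
COP_x = 0.1617


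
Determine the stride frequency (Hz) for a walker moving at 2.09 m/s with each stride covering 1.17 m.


f = v / stride_length
f = 2.09 / 1.17
f = 1.7863


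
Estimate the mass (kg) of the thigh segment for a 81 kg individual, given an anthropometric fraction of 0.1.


m_segment = body_mass * fraction
m_segment = 81 * 0.1
m_segment = 8.1000


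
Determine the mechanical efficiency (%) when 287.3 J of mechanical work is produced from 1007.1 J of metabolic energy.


eta = (W_mech / E_meta) * 100
eta = (287.3 / 1007.1) * 100
ratio = 0.2853
eta = 28.5275
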